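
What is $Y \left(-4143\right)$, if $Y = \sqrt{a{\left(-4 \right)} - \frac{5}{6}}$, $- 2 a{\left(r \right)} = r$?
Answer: $- \frac{1381 \sqrt{42}}{2} \approx -4475.0$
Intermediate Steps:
$a{\left(r \right)} = - \frac{r}{2}$
$Y = \frac{\sqrt{42}}{6}$ ($Y = \sqrt{\left(- \frac{1}{2}\right) \left(-4\right) - \frac{5}{6}} = \sqrt{2 - \frac{5}{6}} = \sqrt{\frac{7}{6}} = \frac{\sqrt{42}}{6} \approx 1.0801$)
$Y \left(-4143\right) = \frac{\sqrt{42}}{6} \left(-4143\right) = - \frac{1381 \sqrt{42}}{2}$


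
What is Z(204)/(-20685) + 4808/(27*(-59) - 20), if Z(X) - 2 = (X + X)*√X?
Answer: -99456706/33364905 - 272*√51/6895 ≈ -3.2626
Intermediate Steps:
Z(X) = 2 + 2*X^(3/2) (Z(X) = 2 + (X + X)*√X = 2 + (2*X)*√X = 2 + 2*X^(3/2))
Z(204)/(-20685) + 4808/(27*(-59) - 20) = (2 + 2*204^(3/2))/(-20685) + 4808/(27*(-59) - 20) = (2 + 2*(408*√51))*(-1/20685) + 4808/(-1593 - 20) = (2 + 816*√51)*(-1/20685) + 4808/(-1613) = (-2/20685 - 272*√51/6895) + 4808*(-1/1613) = (-2/20685 - 272*√51/6895) - 4808/1613 = -99456706/33364905 - 272*√51/6895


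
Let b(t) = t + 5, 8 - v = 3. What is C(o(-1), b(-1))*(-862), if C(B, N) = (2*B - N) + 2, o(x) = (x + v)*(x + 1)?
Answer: 1724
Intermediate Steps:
v = 5 (v = 8 - 1*3 = 8 - 3 = 5)
b(t) = 5 + t
o(x) = (1 + x)*(5 + x) (o(x) = (x + 5)*(x + 1) = (5 + x)*(1 + x) = (1 + x)*(5 + x))
C(B, N) = 2 - N + 2*B (C(B, N) = (-N + 2*B) + 2 = 2 - N + 2*B)
C(o(-1), b(-1))*(-862) = (2 - (5 - 1) + 2*(5 + (-1)² + 6*(-1)))*(-862) = (2 - 1*4 + 2*(5 + 1 - 6))*(-862) = (2 - 4 + 2*0)*(-862) = (2 - 4 + 0)*(-862) = -2*(-862) = 1724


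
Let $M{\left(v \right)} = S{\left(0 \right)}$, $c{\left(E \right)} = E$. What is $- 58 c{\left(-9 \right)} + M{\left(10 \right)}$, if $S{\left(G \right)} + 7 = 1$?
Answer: $516$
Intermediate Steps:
$S{\left(G \right)} = -6$ ($S{\left(G \right)} = -7 + 1 = -6$)
$M{\left(v \right)} = -6$
$- 58 c{\left(-9 \right)} + M{\left(10 \right)} = \left(-58\right) \left(-9\right) - 6 = 522 - 6 = 516$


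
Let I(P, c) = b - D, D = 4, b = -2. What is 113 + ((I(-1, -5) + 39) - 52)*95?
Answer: -1692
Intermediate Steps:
I(P, c) = -6 (I(P, c) = -2 - 1*4 = -2 - 4 = -6)
113 + ((I(-1, -5) + 39) - 52)*95 = 113 + ((-6 + 39) - 52)*95 = 113 + (33 - 52)*95 = 113 - 19*95 = 113 - 1805 = -1692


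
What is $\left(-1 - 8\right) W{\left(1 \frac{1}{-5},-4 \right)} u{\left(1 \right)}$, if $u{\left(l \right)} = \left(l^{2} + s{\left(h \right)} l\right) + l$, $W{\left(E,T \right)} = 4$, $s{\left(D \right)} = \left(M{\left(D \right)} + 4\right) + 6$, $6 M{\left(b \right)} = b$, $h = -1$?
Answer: $-426$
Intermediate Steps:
$M{\left(b \right)} = \frac{b}{6}$
$s{\left(D \right)} = 10 + \frac{D}{6}$ ($s{\left(D \right)} = \left(\frac{D}{6} + 4\right) + 6 = \left(4 + \frac{D}{6}\right) + 6 = 10 + \frac{D}{6}$)
$u{\left(l \right)} = l^{2} + \frac{65 l}{6}$ ($u{\left(l \right)} = \left(l^{2} + \left(10 + \frac{1}{6} \left(-1\right)\right) l\right) + l = \left(l^{2} + \left(10 - \frac{1}{6}\right) l\right) + l = \left(l^{2} + \frac{59 l}{6}\right) + l = l^{2} + \frac{65 l}{6}$)
$\left(-1 - 8\right) W{\left(1 \frac{1}{-5},-4 \right)} u{\left(1 \right)} = \left(-1 - 8\right) 4 \cdot \frac{1}{6} \cdot 1 \left(65 + 6 \cdot 1\right) = \left(-9\right) 4 \cdot \frac{1}{6} \cdot 1 \left(65 + 6\right) = - 36 \cdot \frac{1}{6} \cdot 1 \cdot 71 = \left(-36\right) \frac{71}{6} = -426$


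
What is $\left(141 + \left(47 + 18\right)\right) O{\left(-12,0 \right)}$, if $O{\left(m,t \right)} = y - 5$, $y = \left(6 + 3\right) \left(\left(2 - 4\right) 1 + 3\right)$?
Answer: $824$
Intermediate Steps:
$y = 9$ ($y = 9 \left(\left(-2\right) 1 + 3\right) = 9 \left(-2 + 3\right) = 9 \cdot 1 = 9$)
$O{\left(m,t \right)} = 4$ ($O{\left(m,t \right)} = 9 - 5 = 4$)
$\left(141 + \left(47 + 18\right)\right) O{\left(-12,0 \right)} = \left(141 + \left(47 + 18\right)\right) 4 = \left(141 + 65\right) 4 = 206 \cdot 4 = 824$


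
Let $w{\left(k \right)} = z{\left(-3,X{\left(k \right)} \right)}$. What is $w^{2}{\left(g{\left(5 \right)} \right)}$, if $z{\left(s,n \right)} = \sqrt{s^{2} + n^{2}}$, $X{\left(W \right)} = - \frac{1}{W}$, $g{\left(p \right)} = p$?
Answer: $\frac{226}{25} \approx 9.04$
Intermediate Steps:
$z{\left(s,n \right)} = \sqrt{n^{2} + s^{2}}$
$w{\left(k \right)} = \sqrt{9 + \frac{1}{k^{2}}}$ ($w{\left(k \right)} = \sqrt{\left(- \frac{1}{k}\right)^{2} + \left(-3\right)^{2}} = \sqrt{\frac{1}{k^{2}} + 9} = \sqrt{9 + \frac{1}{k^{2}}}$)
$w^{2}{\left(g{\left(5 \right)} \right)} = \left(\sqrt{9 + \frac{1}{25}}\right)^{2} = \left(\sqrt{\frac{226}{25}}\right)^{2} = \left(\frac{\sqrt{226}}{5}\right)^{2} = \frac{226}{25}$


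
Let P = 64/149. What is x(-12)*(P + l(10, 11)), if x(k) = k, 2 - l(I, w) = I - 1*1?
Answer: 11748/149 ≈ 78.846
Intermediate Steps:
l(I, w) = 3 - I (l(I, w) = 2 - (I - 1*1) = 2 - (I - 1) = 2 - (-1 + I) = 2 + (1 - I) = 3 - I)
P = 64/149 (P = 64*(1/149) = 64/149 ≈ 0.42953)
x(-12)*(P + l(10, 11)) = -12*(64/149 + (3 - 1*10)) = -12*(64/149 + (3 - 10)) = -12*(64/149 - 7) = -12*(-979/149) = 11748/149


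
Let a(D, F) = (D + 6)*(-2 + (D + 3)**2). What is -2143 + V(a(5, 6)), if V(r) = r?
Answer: -1461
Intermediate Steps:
a(D, F) = (-2 + (3 + D)**2)*(6 + D) (a(D, F) = (6 + D)*(-2 + (3 + D)**2) = (-2 + (3 + D)**2)*(6 + D))
-2143 + V(a(5, 6)) = -2143 + (42 + 5**3 + 12*5**2 + 43*5) = -2143 + (42 + 125 + 12*25 + 215) = -2143 + (42 + 125 + 300 + 215) = -2143 + 682 = -1461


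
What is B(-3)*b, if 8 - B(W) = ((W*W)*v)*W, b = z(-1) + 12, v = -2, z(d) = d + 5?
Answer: -736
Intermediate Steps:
z(d) = 5 + d
b = 16 (b = (5 - 1) + 12 = 4 + 12 = 16)
B(W) = 8 + 2*W³ (B(W) = 8 - (W*W)*(-2)*W = 8 - W²*(-2)*W = 8 - (-2*W²)*W = 8 - (-2)*W³ = 8 + 2*W³)
B(-3)*b = (8 + 2*(-3)³)*16 = (8 + 2*(-27))*16 = (8 - 54)*16 = -46*16 = -736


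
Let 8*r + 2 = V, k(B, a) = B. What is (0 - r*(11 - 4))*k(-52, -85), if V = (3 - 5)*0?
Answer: -91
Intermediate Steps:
V = 0 (V = -2*0 = 0)
r = -1/4 (r = -1/4 + (1/8)*0 = -1/4 + 0 = -1/4 ≈ -0.25000)
(0 - r*(11 - 4))*k(-52, -85) = (0 - (-1)*(11 - 4)/4)*(-52) = (0 - (-1)*7/4)*(-52) = (0 - 1*(-7/4))*(-52) = (0 + 7/4)*(-52) = (7/4)*(-52) = -91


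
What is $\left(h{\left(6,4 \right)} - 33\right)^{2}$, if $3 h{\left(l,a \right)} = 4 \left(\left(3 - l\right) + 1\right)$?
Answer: $\frac{11449}{9} \approx 1272.1$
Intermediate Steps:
$h{\left(l,a \right)} = \frac{16}{3} - \frac{4 l}{3}$ ($h{\left(l,a \right)} = \frac{4 \left(\left(3 - l\right) + 1\right)}{3} = \frac{4 \left(4 - l\right)}{3} = \frac{16 - 4 l}{3} = \frac{16}{3} - \frac{4 l}{3}$)
$\left(h{\left(6,4 \right)} - 33\right)^{2} = \left(\left(\frac{16}{3} - 8\right) - 33\right)^{2} = \left(- \frac{8}{3} - 33\right)^{2} = \left(- \frac{107}{3}\right)^{2} = \frac{11449}{9}$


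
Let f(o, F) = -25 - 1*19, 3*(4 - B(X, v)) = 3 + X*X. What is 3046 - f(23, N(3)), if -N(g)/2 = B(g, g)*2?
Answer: 3090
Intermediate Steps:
B(X, v) = 3 - X²/3 (B(X, v) = 4 - (3 + X*X)/3 = 4 - (3 + X²)/3 = 4 + (-1 - X²/3) = 3 - X²/3)
N(g) = -12 + 4*g²/3 (N(g) = -2*(3 - g²/3)*2 = -2*(6 - 2*g²/3) = -12 + 4*g²/3)
f(o, F) = -44 (f(o, F) = -25 - 19 = -44)
3046 - f(23, N(3)) = 3046 - 1*(-44) = 3046 + 44 = 3090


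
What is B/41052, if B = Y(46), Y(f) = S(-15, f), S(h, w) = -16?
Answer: -4/10263 ≈ -0.00038975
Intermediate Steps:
Y(f) = -16
B = -16
B/41052 = -16/41052 = -16*1/41052 = -4/10263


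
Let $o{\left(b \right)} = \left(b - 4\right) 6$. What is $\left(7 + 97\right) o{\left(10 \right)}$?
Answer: $3744$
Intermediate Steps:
$o{\left(b \right)} = -24 + 6 b$ ($o{\left(b \right)} = \left(-4 + b\right) 6 = -24 + 6 b$)
$\left(7 + 97\right) o{\left(10 \right)} = \left(7 + 97\right) \left(-24 + 6 \cdot 10\right) = 104 \left(-24 + 60\right) = 104 \cdot 36 = 3744$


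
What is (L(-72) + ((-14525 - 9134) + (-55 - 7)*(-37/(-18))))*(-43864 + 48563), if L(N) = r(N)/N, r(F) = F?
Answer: -1005910231/9 ≈ -1.1177e+8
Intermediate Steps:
L(N) = 1 (L(N) = N/N = 1)
(L(-72) + ((-14525 - 9134) + (-55 - 7)*(-37/(-18))))*(-43864 + 48563) = (1 + ((-14525 - 9134) + (-55 - 7)*(-37/(-18))))*(-43864 + 48563) = (1 + (-23659 - (-2294)*(-1)/18))*4699 = (1 + (-23659 - 62*37/18))*4699 = (1 + (-23659 - 1147/9))*4699 = (1 - 214078/9)*4699 = -214069/9*4699 = -1005910231/9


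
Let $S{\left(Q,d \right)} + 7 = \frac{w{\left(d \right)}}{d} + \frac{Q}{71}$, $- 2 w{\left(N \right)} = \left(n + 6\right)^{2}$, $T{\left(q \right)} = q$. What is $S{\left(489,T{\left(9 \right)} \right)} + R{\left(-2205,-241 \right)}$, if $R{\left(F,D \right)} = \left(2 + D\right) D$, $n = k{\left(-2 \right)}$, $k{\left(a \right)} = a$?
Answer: $\frac{36805121}{639} \approx 57598.0$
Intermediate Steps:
$n = -2$
$R{\left(F,D \right)} = D \left(2 + D\right)$
$w{\left(N \right)} = -8$ ($w{\left(N \right)} = - \frac{\left(-2 + 6\right)^{2}}{2} = - \frac{4^{2}}{2} = \left(- \frac{1}{2}\right) 16 = -8$)
$S{\left(Q,d \right)} = -7 - \frac{8}{d} + \frac{Q}{71}$ ($S{\left(Q,d \right)} = -7 + \left(- \frac{8}{d} + \frac{Q}{71}\right) = -7 - \frac{8}{d} + \frac{Q}{71}$)
$S{\left(489,T{\left(9 \right)} \right)} + R{\left(-2205,-241 \right)} = \left(-7 - \frac{8}{9} + \frac{1}{71} \cdot 489\right) - 241 \left(2 - 241\right) = \left(-7 - \frac{8}{9} + \frac{489}{71}\right) - -57599 = \left(-7 - \frac{8}{9} + \frac{489}{71}\right) + 57599 = - \frac{640}{639} + 57599 = \frac{36805121}{639}$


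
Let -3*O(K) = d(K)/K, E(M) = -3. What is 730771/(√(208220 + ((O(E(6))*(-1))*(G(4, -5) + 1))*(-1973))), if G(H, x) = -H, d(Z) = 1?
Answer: 730771*√1868061/622687 ≈ 1604.0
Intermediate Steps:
O(K) = -1/(3*K)
730771/(√(208220 + ((O(E(6))*(-1))*(G(4, -5) + 1))*(-1973))) = 730771/(√(208220 + ((-⅓/(-3)*(-1))*(-1*4 + 1))*(-1973))) = 730771/(√(208220 + ((-⅓*(-⅓)*(-1))*(-4 + 1))*(-1973))) = 730771/(√(208220 + (((⅑)*(-1))*(-3))*(-1973))) = 730771/(√(208220 - ⅑*(-3)*(-1973))) = 730771/(√(208220 + (⅓)*(-1973))) = 730771/(√(208220 - 1973/3)) = 730771/(√(622687/3)) = 730771/((√1868061/3)) = 730771*(√1868061/622687) = 730771*√1868061/622687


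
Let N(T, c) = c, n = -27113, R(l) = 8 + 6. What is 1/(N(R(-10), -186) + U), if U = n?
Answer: -1/27299 ≈ -3.6631e-5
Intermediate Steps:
R(l) = 14
U = -27113
1/(N(R(-10), -186) + U) = 1/(-186 - 27113) = 1/(-27299) = -1/27299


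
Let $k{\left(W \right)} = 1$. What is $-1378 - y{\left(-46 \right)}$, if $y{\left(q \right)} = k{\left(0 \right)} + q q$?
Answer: $-3495$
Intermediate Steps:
$y{\left(q \right)} = 1 + q^{2}$ ($y{\left(q \right)} = 1 + q q = 1 + q^{2}$)
$-1378 - y{\left(-46 \right)} = -1378 - \left(1 + \left(-46\right)^{2}\right) = -1378 - \left(1 + 2116\right) = -1378 - 2117 = -3495$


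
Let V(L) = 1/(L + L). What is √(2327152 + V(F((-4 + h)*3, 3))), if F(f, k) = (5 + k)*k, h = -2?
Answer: √335109891/12 ≈ 1525.5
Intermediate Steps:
F(f, k) = k*(5 + k)
V(L) = 1/(2*L)
√(2327152 + V(F((-4 + h)*3, 3))) = √(2327152 + 1/(2*((3*(5 + 3))))) = √(2327152 + 1/(2*((3*8)))) = √(2327152 + (½)/24) = √(2327152 + (½)*(1/24)) = √(2327152 + 1/48) = √(111703297/48) = √335109891/12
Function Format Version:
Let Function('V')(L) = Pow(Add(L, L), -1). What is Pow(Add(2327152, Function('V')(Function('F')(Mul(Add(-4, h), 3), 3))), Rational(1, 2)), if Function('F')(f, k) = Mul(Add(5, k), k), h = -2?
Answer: Mul(Rational(1, 12), Pow(335109891, Rational(1, 2))) ≈ 1525.5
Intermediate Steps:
Function('F')(f, k) = Mul(k, Add(5, k))
Function('V')(L) = Mul(Rational(1, 2), Pow(L, -1)) (Function('V')(L) = Pow(Mul(2, L), -1) = Mul(Rational(1, 2), Pow(L, -1)))
Pow(Add(2327152, Function('V')(Function('F')(Mul(Add(-4, h), 3), 3))), Rational(1, 2)) = Pow(Add(2327152, Mul(Rational(1, 2), Pow(Mul(3, Add(5, 3)), -1))), Rational(1, 2)) = Pow(Add(2327152, Mul(Rational(1, 2), Pow(Mul(3, 8), -1))), Rational(1, 2)) = Pow(Add(2327152, Mul(Rational(1, 2), Pow(24, -1))), Rational(1, 2)) = Pow(Add(2327152, Mul(Rational(1, 2), Rational(1, 24))), Rational(1, 2)) = Pow(Add(2327152, Rational(1, 48)), Rational(1, 2)) = Pow(Rational(111703297, 48), Rational(1, 2)) = Mul(Rational(1, 12), Pow(335109891, Rational(1, 2)))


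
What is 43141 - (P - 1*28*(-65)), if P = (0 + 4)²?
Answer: 41305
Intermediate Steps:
P = 16 (P = 4² = 16)
43141 - (P - 1*28*(-65)) = 43141 - (16 - 1*28*(-65)) = 43141 - (16 - 28*(-65)) = 43141 - (16 + 1820) = 43141 - 1*1836 = 43141 - 1836 = 41305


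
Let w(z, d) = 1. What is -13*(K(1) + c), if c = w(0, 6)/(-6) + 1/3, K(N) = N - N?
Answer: -13/6 ≈ -2.1667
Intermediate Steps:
K(N) = 0
c = 1/6 (c = 1/(-6) + 1/3 = 1*(-1/6) + 1*(1/3) = -1/6 + 1/3 = 1/6 ≈ 0.16667)
-13*(K(1) + c) = -13*(0 + 1/6) = -13*1/6 = -13/6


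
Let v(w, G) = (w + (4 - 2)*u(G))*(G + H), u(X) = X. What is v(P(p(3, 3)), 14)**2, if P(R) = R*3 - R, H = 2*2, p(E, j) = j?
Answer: 374544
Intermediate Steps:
H = 4
P(R) = 2*R (P(R) = 3*R - R = 2*R)
v(w, G) = (4 + G)*(w + 2*G) (v(w, G) = (w + (4 - 2)*G)*(G + 4) = (w + 2*G)*(4 + G) = (4 + G)*(w + 2*G))
v(P(p(3, 3)), 14)**2 = (2*14**2 + 4*(2*3) + 8*14 + 14*(2*3))**2 = (2*196 + 4*6 + 112 + 14*6)**2 = (392 + 24 + 112 + 84)**2 = 612**2 = 374544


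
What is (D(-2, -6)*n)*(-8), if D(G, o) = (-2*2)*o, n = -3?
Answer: 576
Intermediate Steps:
D(G, o) = -4*o
(D(-2, -6)*n)*(-8) = (-4*(-6)*(-3))*(-8) = (24*(-3))*(-8) = -72*(-8) = 576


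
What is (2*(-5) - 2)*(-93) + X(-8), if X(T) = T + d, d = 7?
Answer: 1115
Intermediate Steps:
X(T) = 7 + T (X(T) = T + 7 = 7 + T)
(2*(-5) - 2)*(-93) + X(-8) = (2*(-5) - 2)*(-93) + (7 - 8) = (-10 - 2)*(-93) - 1 = -12*(-93) - 1 = 1116 - 1 = 1115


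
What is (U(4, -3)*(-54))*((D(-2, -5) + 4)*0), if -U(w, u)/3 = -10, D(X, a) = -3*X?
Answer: 0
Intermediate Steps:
U(w, u) = 30 (U(w, u) = -3*(-10) = 30)
(U(4, -3)*(-54))*((D(-2, -5) + 4)*0) = (30*(-54))*((-3*(-2) + 4)*0) = -1620*(6 + 4)*0 = -16200*0 = -1620*0 = 0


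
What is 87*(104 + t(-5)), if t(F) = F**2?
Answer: 11223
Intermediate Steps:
87*(104 + t(-5)) = 87*(104 + (-5)**2) = 87*(104 + 25) = 87*129 = 11223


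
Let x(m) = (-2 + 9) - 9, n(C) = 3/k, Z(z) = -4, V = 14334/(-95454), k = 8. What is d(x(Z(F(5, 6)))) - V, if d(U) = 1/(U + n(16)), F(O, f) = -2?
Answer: -96215/206817 ≈ -0.46522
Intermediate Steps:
V = -2389/15909 (V = 14334*(-1/95454) = -2389/15909 ≈ -0.15017)
n(C) = 3/8
x(m) = -2 (x(m) = 7 - 9 = -2)
d(U) = 1/(3/8 + U) (d(U) = 1/(U + 3/8) = 1/(3/8 + U))
d(x(Z(F(5, 6)))) - V = 8/(3 + 8*(-2)) - 1*(-2389/15909) = 8/(3 - 16) + 2389/15909 = 8/(-13) + 2389/15909 = 8*(-1/13) + 2389/15909 = -8/13 + 2389/15909 = -96215/206817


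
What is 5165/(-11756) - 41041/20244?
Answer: -5241413/2124897 ≈ -2.4667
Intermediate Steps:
5165/(-11756) - 41041/20244 = 5165*(-1/11756) - 41041*1/20244 = -5165/11756 - 5863/2892 = -5241413/2124897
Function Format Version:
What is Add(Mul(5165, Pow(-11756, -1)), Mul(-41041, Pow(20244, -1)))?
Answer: Rational(-5241413, 2124897) ≈ -2.4667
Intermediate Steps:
Add(Mul(5165, Pow(-11756, -1)), Mul(-41041, Pow(20244, -1))) = Add(Mul(5165, Rational(-1, 11756)), Mul(-41041, Rational(1, 20244))) = Add(Rational(-5165, 11756), Rational(-5863, 2892)) = Rational(-5241413, 2124897)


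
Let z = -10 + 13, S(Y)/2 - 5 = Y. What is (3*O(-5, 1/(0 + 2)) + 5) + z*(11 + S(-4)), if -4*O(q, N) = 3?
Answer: 167/4 ≈ 41.750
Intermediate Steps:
S(Y) = 10 + 2*Y
O(q, N) = -3/4 (O(q, N) = -1/4*3 = -3/4)
z = 3
(3*O(-5, 1/(0 + 2)) + 5) + z*(11 + S(-4)) = (3*(-3/4) + 5) + 3*(11 + (10 + 2*(-4))) = (-9/4 + 5) + 3*(11 + (10 - 8)) = 11/4 + 3*(11 + 2) = 11/4 + 3*13 = 11/4 + 39 = 167/4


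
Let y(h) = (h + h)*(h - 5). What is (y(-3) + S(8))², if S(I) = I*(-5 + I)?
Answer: 5184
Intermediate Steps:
y(h) = 2*h*(-5 + h) (y(h) = (2*h)*(-5 + h) = 2*h*(-5 + h))
(y(-3) + S(8))² = (2*(-3)*(-5 - 3) + 8*(-5 + 8))² = (2*(-3)*(-8) + 8*3)² = (48 + 24)² = 72² = 5184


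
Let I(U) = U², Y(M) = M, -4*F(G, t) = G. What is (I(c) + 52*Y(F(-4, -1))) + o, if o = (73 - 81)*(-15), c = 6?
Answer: 208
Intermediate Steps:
F(G, t) = -G/4
o = 120 (o = -8*(-15) = 120)
(I(c) + 52*Y(F(-4, -1))) + o = (6² + 52*(-¼*(-4))) + 120 = (36 + 52*1) + 120 = (36 + 52) + 120 = 88 + 120 = 208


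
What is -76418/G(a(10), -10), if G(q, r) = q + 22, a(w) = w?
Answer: -38209/16 ≈ -2388.1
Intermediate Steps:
G(q, r) = 22 + q
-76418/G(a(10), -10) = -76418/(22 + 10) = -76418/32 = -76418*1/32 = -38209/16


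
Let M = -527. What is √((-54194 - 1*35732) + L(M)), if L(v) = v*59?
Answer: I*√121019 ≈ 347.88*I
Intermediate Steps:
L(v) = 59*v
√((-54194 - 1*35732) + L(M)) = √((-54194 - 1*35732) + 59*(-527)) = √((-54194 - 35732) - 31093) = √(-89926 - 31093) = √(-121019) = I*√121019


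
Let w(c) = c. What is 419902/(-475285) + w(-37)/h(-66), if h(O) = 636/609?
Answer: -3658884859/100760420 ≈ -36.313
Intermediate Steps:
h(O) = 212/203 (h(O) = 636*(1/609) = 212/203)
419902/(-475285) + w(-37)/h(-66) = 419902/(-475285) - 37/212/203 = 419902*(-1/475285) - 37*203/212 = -419902/475285 - 7511/212 = -3658884859/100760420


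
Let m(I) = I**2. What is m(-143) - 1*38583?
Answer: -18134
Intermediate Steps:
m(-143) - 1*38583 = (-143)**2 - 1*38583 = 20449 - 38583 = -18134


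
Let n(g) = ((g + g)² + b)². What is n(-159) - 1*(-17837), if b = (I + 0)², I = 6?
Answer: 10233363437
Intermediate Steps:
b = 36 (b = (6 + 0)² = 6² = 36)
n(g) = (36 + 4*g²)² (n(g) = ((g + g)² + 36)² = ((2*g)² + 36)² = (4*g² + 36)² = (36 + 4*g²)²)
n(-159) - 1*(-17837) = 16*(9 + (-159)²)² - 1*(-17837) = 16*(9 + 25281)² + 17837 = 16*25290² + 17837 = 16*639584100 + 17837 = 10233345600 + 17837 = 10233363437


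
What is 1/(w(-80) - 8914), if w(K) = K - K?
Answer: -1/8914 ≈ -0.00011218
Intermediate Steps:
w(K) = 0
1/(w(-80) - 8914) = 1/(0 - 8914) = 1/(-8914) = -1/8914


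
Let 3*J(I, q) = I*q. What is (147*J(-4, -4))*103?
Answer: 80752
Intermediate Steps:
J(I, q) = I*q/3 (J(I, q) = (I*q)/3 = I*q/3)
(147*J(-4, -4))*103 = (147*((1/3)*(-4)*(-4)))*103 = (147*(16/3))*103 = 784*103 = 80752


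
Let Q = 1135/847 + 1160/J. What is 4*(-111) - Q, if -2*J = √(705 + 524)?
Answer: -377203/847 + 2320*√1229/1229 ≈ -379.16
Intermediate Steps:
J = -√1229/2 (J = -√(705 + 524)/2 = -√1229/2 ≈ -17.529)
Q = 1135/847 - 2320*√1229/1229 (Q = 1135/847 + 1160/((-√1229/2)) = 1135*(1/847) + 1160*(-2*√1229/1229) = 1135/847 - 2320*√1229/1229 ≈ -64.838)
4*(-111) - Q = 4*(-111) - (1135/847 - 2320*√1229/1229) = -444 + (-1135/847 + 2320*√1229/1229) = -377203/847 + 2320*√1229/1229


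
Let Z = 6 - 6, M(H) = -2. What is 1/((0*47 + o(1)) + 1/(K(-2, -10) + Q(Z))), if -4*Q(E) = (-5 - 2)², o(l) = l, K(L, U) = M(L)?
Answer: 57/53 ≈ 1.0755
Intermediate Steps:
K(L, U) = -2
Z = 0
Q(E) = -49/4 (Q(E) = -(-5 - 2)²/4 = -¼*(-7)² = -¼*49 = -49/4)
1/((0*47 + o(1)) + 1/(K(-2, -10) + Q(Z))) = 1/((0*47 + 1) + 1/(-2 - 49/4)) = 1/((0 + 1) + 1/(-57/4)) = 1/(1 - 4/57) = 1/(53/57) = 57/53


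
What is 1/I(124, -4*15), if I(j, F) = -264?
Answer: -1/264 ≈ -0.0037879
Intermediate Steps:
1/I(124, -4*15) = 1/(-264) = -1/264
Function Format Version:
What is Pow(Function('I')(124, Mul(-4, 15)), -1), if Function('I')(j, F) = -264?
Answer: Rational(-1, 264) ≈ -0.0037879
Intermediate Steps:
Pow(Function('I')(124, Mul(-4, 15)), -1) = Pow(-264, -1) = Rational(-1, 264)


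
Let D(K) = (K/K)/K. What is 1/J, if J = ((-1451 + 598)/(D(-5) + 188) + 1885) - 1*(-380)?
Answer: 939/2122570 ≈ 0.00044239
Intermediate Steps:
D(K) = 1/K
J = 2122570/939 (J = ((-1451 + 598)/(1/(-5) + 188) + 1885) - 1*(-380) = (-853/(-1/5 + 188) + 1885) + 380 = (-853/939/5 + 1885) + 380 = (-853*5/939 + 1885) + 380 = (-4265/939 + 1885) + 380 = 1765750/939 + 380 = 2122570/939 ≈ 2260.5)
1/J = 1/(2122570/939) = 939/2122570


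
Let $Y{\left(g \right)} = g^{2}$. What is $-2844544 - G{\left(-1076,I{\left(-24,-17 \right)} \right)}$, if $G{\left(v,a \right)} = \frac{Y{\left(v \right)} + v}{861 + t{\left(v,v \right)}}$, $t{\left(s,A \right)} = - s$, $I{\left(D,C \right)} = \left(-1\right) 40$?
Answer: $- \frac{5511038428}{1937} \approx -2.8451 \cdot 10^{6}$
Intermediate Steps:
$I{\left(D,C \right)} = -40$
$G{\left(v,a \right)} = \frac{v + v^{2}}{861 - v}$ ($G{\left(v,a \right)} = \frac{v^{2} + v}{861 - v} = \frac{v + v^{2}}{861 - v}$)
$-2844544 - G{\left(-1076,I{\left(-24,-17 \right)} \right)} = -2844544 - - \frac{1076 \left(-1 - -1076\right)}{-861 - 1076} = -2844544 - - \frac{1076 \left(-1 + 1076\right)}{-1937} = -2844544 - \left(-1076\right) \left(- \frac{1}{1937}\right) 1075 = -2844544 - \frac{1156700}{1937} = - \frac{5511038428}{1937}$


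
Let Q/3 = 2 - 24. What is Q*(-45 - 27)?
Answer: 4752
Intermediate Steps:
Q = -66 (Q = 3*(2 - 24) = 3*(-22) = -66)
Q*(-45 - 27) = -66*(-45 - 27) = -66*(-72) = 4752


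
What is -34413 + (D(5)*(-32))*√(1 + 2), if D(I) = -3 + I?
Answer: -34413 - 64*√3 ≈ -34524.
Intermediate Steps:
-34413 + (D(5)*(-32))*√(1 + 2) = -34413 + ((-3 + 5)*(-32))*√(1 + 2) = -34413 + (2*(-32))*√3 = -34413 - 64*√3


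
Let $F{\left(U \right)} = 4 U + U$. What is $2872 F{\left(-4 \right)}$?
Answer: $-57440$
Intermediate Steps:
$F{\left(U \right)} = 5 U$
$2872 F{\left(-4 \right)} = 2872 \cdot 5 \left(-4\right) = 2872 \left(-20\right) = -57440$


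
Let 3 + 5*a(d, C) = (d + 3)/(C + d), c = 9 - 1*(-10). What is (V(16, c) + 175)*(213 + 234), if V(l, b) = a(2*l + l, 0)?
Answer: 6244143/80 ≈ 78052.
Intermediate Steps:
c = 19 (c = 9 + 10 = 19)
a(d, C) = -⅗ + (3 + d)/(5*(C + d)) (a(d, C) = -⅗ + ((d + 3)/(C + d))/5 = -⅗ + ((3 + d)/(C + d))/5 = -⅗ + (3 + d)/(5*(C + d)))
V(l, b) = (3 - 6*l)/(15*l) (V(l, b) = (3 - 3*0 - 2*(2*l + l))/(5*(0 + (2*l + l))) = (3 + 0 - 6*l)/(5*(0 + 3*l)) = (3 + 0 - 6*l)/(5*((3*l))) = (1/(3*l))*(3 - 6*l)/5 = (3 - 6*l)/(15*l))
(V(16, c) + 175)*(213 + 234) = ((⅕)*(1 - 2*16)/16 + 175)*(213 + 234) = ((⅕)*(1/16)*(1 - 32) + 175)*447 = ((⅕)*(1/16)*(-31) + 175)*447 = (-31/80 + 175)*447 = (13969/80)*447 = 6244143/80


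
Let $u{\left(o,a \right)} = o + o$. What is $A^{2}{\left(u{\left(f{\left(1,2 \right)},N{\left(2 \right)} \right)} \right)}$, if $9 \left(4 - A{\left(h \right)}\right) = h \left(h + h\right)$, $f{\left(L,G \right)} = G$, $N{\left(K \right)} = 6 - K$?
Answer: $\frac{16}{81} \approx 0.19753$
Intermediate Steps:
$u{\left(o,a \right)} = 2 o$
$A{\left(h \right)} = 4 - \frac{2 h^{2}}{9}$ ($A{\left(h \right)} = 4 - \frac{h \left(h + h\right)}{9} = 4 - \frac{h 2 h}{9} = 4 - \frac{2 h^{2}}{9}$)
$A^{2}{\left(u{\left(f{\left(1,2 \right)},N{\left(2 \right)} \right)} \right)} = \left(4 - \frac{2 \left(2 \cdot 2\right)^{2}}{9}\right)^{2} = \left(4 - \frac{2 \cdot 4^{2}}{9}\right)^{2} = \left(4 - \frac{32}{9}\right)^{2} = \left(\frac{4}{9}\right)^{2} = \frac{16}{81}$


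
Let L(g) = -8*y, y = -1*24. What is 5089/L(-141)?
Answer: 5089/192 ≈ 26.505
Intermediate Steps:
y = -24
L(g) = 192 (L(g) = -8*(-24) = 192)
5089/L(-141) = 5089/192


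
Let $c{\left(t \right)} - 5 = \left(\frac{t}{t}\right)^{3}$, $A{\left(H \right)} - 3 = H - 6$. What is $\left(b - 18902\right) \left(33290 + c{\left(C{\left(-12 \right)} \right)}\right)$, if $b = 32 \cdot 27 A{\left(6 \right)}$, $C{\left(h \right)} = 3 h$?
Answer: $-543057760$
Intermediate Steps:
$A{\left(H \right)} = -3 + H$ ($A{\left(H \right)} = 3 + \left(H - 6\right) = 3 + \left(-6 + H\right) = -3 + H$)
$c{\left(t \right)} = 6$ ($c{\left(t \right)} = 5 + \left(\frac{t}{t}\right)^{3} = 5 + 1^{3} = 5 + 1 = 6$)
$b = 2592$ ($b = 32 \cdot 27 \left(-3 + 6\right) = 864 \cdot 3 = 2592$)
$\left(b - 18902\right) \left(33290 + c{\left(C{\left(-12 \right)} \right)}\right) = \left(2592 - 18902\right) \left(33290 + 6\right) = \left(-16310\right) 33296 = -543057760$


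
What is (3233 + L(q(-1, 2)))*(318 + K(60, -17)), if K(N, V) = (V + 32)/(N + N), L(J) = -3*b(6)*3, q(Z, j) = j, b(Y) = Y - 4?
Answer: 8182175/8 ≈ 1.0228e+6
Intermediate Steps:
b(Y) = -4 + Y
L(J) = -18 (L(J) = -3*(-4 + 6)*3 = -3*2*3 = -6*3 = -18)
K(N, V) = (32 + V)/(2*N) (K(N, V) = (32 + V)/((2*N)) = (32 + V)*(1/(2*N)) = (32 + V)/(2*N))
(3233 + L(q(-1, 2)))*(318 + K(60, -17)) = (3233 - 18)*(318 + (½)*(32 - 17)/60) = 3215*(318 + (½)*(1/60)*15) = 3215*(318 + ⅛) = 3215*(2545/8) = 8182175/8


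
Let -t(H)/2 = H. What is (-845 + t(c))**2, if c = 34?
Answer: 833569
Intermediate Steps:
t(H) = -2*H
(-845 + t(c))**2 = (-845 - 2*34)**2 = (-845 - 68)**2 = (-913)**2 = 833569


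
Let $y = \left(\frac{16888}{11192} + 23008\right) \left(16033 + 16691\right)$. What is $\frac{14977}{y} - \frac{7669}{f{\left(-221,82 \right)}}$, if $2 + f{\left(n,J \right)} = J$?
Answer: $- \frac{2019622056100507}{21067909507440} \approx -95.862$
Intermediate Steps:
$f{\left(n,J \right)} = -2 + J$
$y = \frac{1053395475372}{1399}$ ($y = \left(16888 \cdot \frac{1}{11192} + 23008\right) 32724 = \left(\frac{2111}{1399} + 23008\right) 32724 = \frac{32190303}{1399} \cdot 32724 = \frac{1053395475372}{1399} \approx 7.5296 \cdot 10^{8}$)
$\frac{14977}{y} - \frac{7669}{f{\left(-221,82 \right)}} = \frac{14977}{\frac{1053395475372}{1399}} - \frac{7669}{-2 + 82} = 14977 \cdot \frac{1399}{1053395475372} - \frac{7669}{80} = \frac{20952823}{1053395475372} - \frac{7669}{80} = - \frac{2019622056100507}{21067909507440}$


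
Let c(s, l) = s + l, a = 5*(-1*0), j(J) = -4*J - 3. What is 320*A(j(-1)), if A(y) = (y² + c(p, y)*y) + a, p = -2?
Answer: 0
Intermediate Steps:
j(J) = -3 - 4*J
a = 0 (a = 5*0 = 0)
c(s, l) = l + s
A(y) = y² + y*(-2 + y) (A(y) = (y² + (y - 2)*y) + 0 = (y² + (-2 + y)*y) + 0 = (y² + y*(-2 + y)) + 0 = y² + y*(-2 + y))
320*A(j(-1)) = 320*(2*(-3 - 4*(-1))*(-1 + (-3 - 4*(-1)))) = 320*(2*(-3 + 4)*(-1 + (-3 + 4))) = 320*(2*1*(-1 + 1)) = 320*(2*1*0) = 320*0 = 0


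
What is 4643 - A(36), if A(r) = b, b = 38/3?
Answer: 13891/3 ≈ 4630.3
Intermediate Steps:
b = 38/3 (b = 38*(⅓) = 38/3 ≈ 12.667)
A(r) = 38/3
4643 - A(36) = 4643 - 1*38/3 = 4643 - 38/3 = 13891/3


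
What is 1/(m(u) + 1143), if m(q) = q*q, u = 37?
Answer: 1/2512 ≈ 0.00039809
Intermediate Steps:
m(q) = q²
1/(m(u) + 1143) = 1/(37² + 1143) = 1/(1369 + 1143) = 1/2512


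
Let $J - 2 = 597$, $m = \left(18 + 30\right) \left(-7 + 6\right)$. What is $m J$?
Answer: $-28752$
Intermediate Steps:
$m = -48$ ($m = 48 \left(-1\right) = -48$)
$J = 599$ ($J = 2 + 597 = 599$)
$m J = \left(-48\right) 599 = -28752$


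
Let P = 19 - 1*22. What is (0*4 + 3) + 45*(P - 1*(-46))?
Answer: 1938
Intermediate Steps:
P = -3 (P = 19 - 22 = -3)
(0*4 + 3) + 45*(P - 1*(-46)) = (0*4 + 3) + 45*(-3 - 1*(-46)) = (0 + 3) + 45*(-3 + 46) = 3 + 45*43 = 3 + 1935 = 1938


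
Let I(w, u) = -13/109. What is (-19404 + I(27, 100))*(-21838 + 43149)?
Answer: -45073809239/109 ≈ -4.1352e+8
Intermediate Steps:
I(w, u) = -13/109 (I(w, u) = -13*1/109 = -13/109)
(-19404 + I(27, 100))*(-21838 + 43149) = (-19404 - 13/109)*(-21838 + 43149) = -2115049/109*21311 = -45073809239/109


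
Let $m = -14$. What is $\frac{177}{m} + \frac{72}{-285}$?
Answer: $- \frac{17151}{1330} \approx -12.895$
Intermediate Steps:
$\frac{177}{m} + \frac{72}{-285} = \frac{177}{-14} + \frac{72}{-285} = 177 \left(- \frac{1}{14}\right) + 72 \left(- \frac{1}{285}\right) = - \frac{177}{14} - \frac{24}{95} = - \frac{17151}{1330}$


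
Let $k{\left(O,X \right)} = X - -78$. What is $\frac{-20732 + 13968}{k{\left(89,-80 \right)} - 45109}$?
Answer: $\frac{6764}{45111} \approx 0.14994$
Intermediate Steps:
$k{\left(O,X \right)} = 78 + X$ ($k{\left(O,X \right)} = X + 78 = 78 + X$)
$\frac{-20732 + 13968}{k{\left(89,-80 \right)} - 45109} = \frac{-20732 + 13968}{\left(78 - 80\right) - 45109} = - \frac{6764}{-2 - 45109} = - \frac{6764}{-45111} = \left(-6764\right) \left(- \frac{1}{45111}\right) = \frac{6764}{45111}$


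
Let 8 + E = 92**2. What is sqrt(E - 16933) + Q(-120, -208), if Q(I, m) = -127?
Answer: -127 + 7*I*sqrt(173) ≈ -127.0 + 92.071*I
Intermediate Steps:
E = 8456 (E = -8 + 92**2 = -8 + 8464 = 8456)
sqrt(E - 16933) + Q(-120, -208) = sqrt(8456 - 16933) - 127 = sqrt(-8477) - 127 = 7*I*sqrt(173) - 127 = -127 + 7*I*sqrt(173)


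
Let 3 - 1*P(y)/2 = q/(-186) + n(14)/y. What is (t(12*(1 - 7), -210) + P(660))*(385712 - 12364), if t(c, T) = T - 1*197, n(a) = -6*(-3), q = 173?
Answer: -762331440892/5115 ≈ -1.4904e+8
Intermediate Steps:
n(a) = 18
t(c, T) = -197 + T (t(c, T) = T - 197 = -197 + T)
P(y) = 731/93 - 36/y (P(y) = 6 - 2*(173/(-186) + 18/y) = 6 - 2*(173*(-1/186) + 18/y) = 6 - 2*(-173/186 + 18/y) = 6 + (173/93 - 36/y) = 731/93 - 36/y)
(t(12*(1 - 7), -210) + P(660))*(385712 - 12364) = ((-197 - 210) + (731/93 - 36/660))*(385712 - 12364) = (-407 + (731/93 - 36*1/660))*373348 = (-407 + (731/93 - 3/55))*373348 = (-407 + 39926/5115)*373348 = -2041879/5115*373348 = -762331440892/5115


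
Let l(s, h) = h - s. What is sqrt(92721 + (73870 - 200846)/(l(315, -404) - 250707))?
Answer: sqrt(1465348260998993)/125713 ≈ 304.50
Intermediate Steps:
sqrt(92721 + (73870 - 200846)/(l(315, -404) - 250707)) = sqrt(92721 + (73870 - 200846)/((-404 - 1*315) - 250707)) = sqrt(92721 - 126976/((-404 - 315) - 250707)) = sqrt(92721 - 126976/(-719 - 250707)) = sqrt(92721 - 126976/(-251426)) = sqrt(92721 - 126976*(-1/251426)) = sqrt(92721 + 63488/125713) = sqrt(11656298561/125713) = sqrt(1465348260998993)/125713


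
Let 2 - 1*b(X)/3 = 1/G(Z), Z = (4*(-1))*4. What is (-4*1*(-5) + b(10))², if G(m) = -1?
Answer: 841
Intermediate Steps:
Z = -16 (Z = -4*4 = -16)
b(X) = 9 (b(X) = 6 - 3/(-1) = 6 - 3*(-1) = 6 + 3 = 9)
(-4*1*(-5) + b(10))² = (-4*1*(-5) + 9)² = (-4*(-5) + 9)² = (20 + 9)² = 29² = 841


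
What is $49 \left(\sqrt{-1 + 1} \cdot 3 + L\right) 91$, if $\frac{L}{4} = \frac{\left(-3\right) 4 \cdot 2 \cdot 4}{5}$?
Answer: $- \frac{1712256}{5} \approx -3.4245 \cdot 10^{5}$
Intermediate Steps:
$L = - \frac{384}{5}$ ($L = 4 \frac{\left(-3\right) 4 \cdot 2 \cdot 4}{5} = 4 \left(-12\right) 2 \cdot 4 \cdot \frac{1}{5} = 4 \left(-24\right) 4 \cdot \frac{1}{5} = 4 \left(\left(-96\right) \frac{1}{5}\right) = 4 \left(- \frac{96}{5}\right) = - \frac{384}{5} \approx -76.8$)
$49 \left(\sqrt{-1 + 1} \cdot 3 + L\right) 91 = 49 \left(\sqrt{-1 + 1} \cdot 3 - \frac{384}{5}\right) 91 = 49 \left(\sqrt{0} \cdot 3 - \frac{384}{5}\right) 91 = 49 \left(0 \cdot 3 - \frac{384}{5}\right) 91 = 49 \left(0 - \frac{384}{5}\right) 91 = 49 \left(- \frac{384}{5}\right) 91 = \left(- \frac{18816}{5}\right) 91 = - \frac{1712256}{5}$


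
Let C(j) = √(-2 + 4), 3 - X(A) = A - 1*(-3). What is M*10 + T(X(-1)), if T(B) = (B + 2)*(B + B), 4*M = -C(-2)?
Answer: 6 - 5*√2/2 ≈ 2.4645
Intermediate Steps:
X(A) = -A (X(A) = 3 - (A - 1*(-3)) = 3 - (A + 3) = 3 - (3 + A) = 3 + (-3 - A) = -A)
C(j) = √2
M = -√2/4 (M = (-√2)/4 = -√2/4 ≈ -0.35355)
T(B) = 2*B*(2 + B) (T(B) = (2 + B)*(2*B) = 2*B*(2 + B))
M*10 + T(X(-1)) = -√2/4*10 + 2*(-1*(-1))*(2 - 1*(-1)) = -5*√2/2 + 2*1*(2 + 1) = -5*√2/2 + 2*1*3 = -5*√2/2 + 6 = 6 - 5*√2/2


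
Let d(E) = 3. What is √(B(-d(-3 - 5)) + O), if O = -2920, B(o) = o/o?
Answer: I*√2919 ≈ 54.028*I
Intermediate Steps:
B(o) = 1
√(B(-d(-3 - 5)) + O) = √(1 - 2920) = √(-2919) = I*√2919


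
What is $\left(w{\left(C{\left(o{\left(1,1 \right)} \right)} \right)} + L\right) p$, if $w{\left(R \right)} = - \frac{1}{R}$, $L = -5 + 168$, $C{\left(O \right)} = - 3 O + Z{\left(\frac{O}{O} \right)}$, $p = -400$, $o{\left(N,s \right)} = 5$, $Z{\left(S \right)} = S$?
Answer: $- \frac{456600}{7} \approx -65229.0$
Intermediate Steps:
$C{\left(O \right)} = 1 - 3 O$ ($C{\left(O \right)} = - 3 O + \frac{O}{O} = - 3 O + 1 = 1 - 3 O$)
$L = 163$
$\left(w{\left(C{\left(o{\left(1,1 \right)} \right)} \right)} + L\right) p = \left(- \frac{1}{1 - 15} + 163\right) \left(-400\right) = \left(- \frac{1}{-14} + 163\right) \left(-400\right) = \left(\left(-1\right) \left(- \frac{1}{14}\right) + 163\right) \left(-400\right) = \left(\frac{1}{14} + 163\right) \left(-400\right) = \frac{2283}{14} \left(-400\right) = - \frac{456600}{7}$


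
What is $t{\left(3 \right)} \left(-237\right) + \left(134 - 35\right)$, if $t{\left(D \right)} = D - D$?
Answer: $99$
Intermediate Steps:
$t{\left(D \right)} = 0$
$t{\left(3 \right)} \left(-237\right) + \left(134 - 35\right) = 0 \left(-237\right) + \left(134 - 35\right) = 0 + \left(134 - 35\right) = 0 + 99 = 99$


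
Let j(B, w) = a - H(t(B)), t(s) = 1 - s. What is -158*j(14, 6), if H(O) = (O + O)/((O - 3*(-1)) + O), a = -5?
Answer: 22278/23 ≈ 968.61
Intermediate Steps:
H(O) = 2*O/(3 + 2*O) (H(O) = (2*O)/((O + 3) + O) = (2*O)/((3 + O) + O) = (2*O)/(3 + 2*O) = 2*O/(3 + 2*O))
j(B, w) = -5 - 2*(1 - B)/(5 - 2*B) (j(B, w) = -5 - 2*(1 - B)/(3 + 2*(1 - B)) = -5 - 2*(1 - B)/(3 + (2 - 2*B)) = -5 - 2*(1 - B)/(5 - 2*B))
-158*j(14, 6) = -474*(9 - 4*14)/(-5 + 2*14) = -474*(9 - 56)/(-5 + 28) = -474*(-47)/23 = -158*(-141/23) = 22278/23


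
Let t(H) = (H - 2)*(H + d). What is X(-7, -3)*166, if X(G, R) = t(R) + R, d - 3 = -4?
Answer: 2822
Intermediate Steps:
d = -1 (d = 3 - 4 = -1)
t(H) = (-1 + H)*(-2 + H) (t(H) = (H - 2)*(H - 1) = (-2 + H)*(-1 + H) = (-1 + H)*(-2 + H))
X(G, R) = 2 + R**2 - 2*R (X(G, R) = (2 + R**2 - 3*R) + R = 2 + R**2 - 2*R)
X(-7, -3)*166 = (2 + (-3)**2 - 2*(-3))*166 = (2 + 9 + 6)*166 = 17*166 = 2822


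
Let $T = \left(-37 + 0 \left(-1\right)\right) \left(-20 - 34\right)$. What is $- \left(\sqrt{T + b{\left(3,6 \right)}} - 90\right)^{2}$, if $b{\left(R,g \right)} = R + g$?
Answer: $-10107 + 540 \sqrt{223} \approx -2043.1$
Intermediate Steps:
$T = 1998$ ($T = \left(-37 + 0\right) \left(-54\right) = \left(-37\right) \left(-54\right) = 1998$)
$- \left(\sqrt{T + b{\left(3,6 \right)}} - 90\right)^{2} = - \left(\sqrt{1998 + \left(3 + 6\right)} - 90\right)^{2} = - \left(\sqrt{1998 + 9} - 90\right)^{2} = - \left(\sqrt{2007} - 90\right)^{2} = - \left(3 \sqrt{223} - 90\right)^{2} = - \left(-90 + 3 \sqrt{223}\right)^{2}$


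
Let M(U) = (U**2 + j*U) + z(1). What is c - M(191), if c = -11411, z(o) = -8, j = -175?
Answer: -14459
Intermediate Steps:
M(U) = -8 + U**2 - 175*U (M(U) = (U**2 - 175*U) - 8 = -8 + U**2 - 175*U)
c - M(191) = -11411 - (-8 + 191**2 - 175*191) = -11411 - (-8 + 36481 - 33425) = -11411 - 1*3048 = -11411 - 3048 = -14459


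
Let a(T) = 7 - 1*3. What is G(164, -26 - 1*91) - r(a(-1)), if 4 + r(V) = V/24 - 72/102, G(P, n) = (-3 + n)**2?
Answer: 1469263/102 ≈ 14405.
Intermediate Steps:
a(T) = 4 (a(T) = 7 - 3 = 4)
r(V) = -80/17 + V/24 (r(V) = -4 + (V/24 - 72/102) = -4 + (V*(1/24) - 72*1/102) = -4 + (V/24 - 12/17) = -4 + (-12/17 + V/24) = -80/17 + V/24)
G(164, -26 - 1*91) - r(a(-1)) = (-3 + (-26 - 1*91))**2 - (-80/17 + (1/24)*4) = (-3 + (-26 - 91))**2 - (-80/17 + 1/6) = (-3 - 117)**2 - 1*(-463/102) = (-120)**2 + 463/102 = 14400 + 463/102 = 1469263/102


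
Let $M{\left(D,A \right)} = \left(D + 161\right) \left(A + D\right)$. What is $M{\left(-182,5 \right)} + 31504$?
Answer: $35221$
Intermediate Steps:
$M{\left(D,A \right)} = \left(161 + D\right) \left(A + D\right)$
$M{\left(-182,5 \right)} + 31504 = \left(\left(-182\right)^{2} + 161 \cdot 5 + 161 \left(-182\right) + 5 \left(-182\right)\right) + 31504 = \left(33124 + 805 - 29302 - 910\right) + 31504 = 3717 + 31504 = 35221$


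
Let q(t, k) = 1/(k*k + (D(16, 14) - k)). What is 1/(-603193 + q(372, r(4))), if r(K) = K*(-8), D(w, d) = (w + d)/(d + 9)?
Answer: -24318/14668447351 ≈ -1.6578e-6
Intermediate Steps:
D(w, d) = (d + w)/(9 + d)
r(K) = -8*K
q(t, k) = 1/(30/23 + k² - k) (q(t, k) = 1/(k*k + ((14 + 16)/(9 + 14) - k)) = 1/(k² + (30/23 - k)) = 1/(30/23 + k² - k))
1/(-603193 + q(372, r(4))) = 1/(-603193 + 23/(30 - (-184)*4 + 23*(-8*4)²)) = 1/(-603193 + 23/(30 - 23*(-32) + 23*(-32)²)) = 1/(-603193 + 23/(30 + 736 + 23*1024)) = 1/(-603193 + 23/(30 + 736 + 23552)) = 1/(-603193 + 23/24318) = 1/(-14668447351/24318) = -24318/14668447351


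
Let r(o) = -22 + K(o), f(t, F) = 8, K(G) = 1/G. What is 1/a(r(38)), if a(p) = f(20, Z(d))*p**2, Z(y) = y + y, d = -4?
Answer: 361/1394450 ≈ 0.00025888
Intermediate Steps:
Z(y) = 2*y
r(o) = -22 + 1/o
a(p) = 8*p**2
1/a(r(38)) = 1/(8*(-22 + 1/38)**2) = 1/(8*(-835/38)**2) = 1/(8*(697225/1444)) = 1/(1394450/361) = 361/1394450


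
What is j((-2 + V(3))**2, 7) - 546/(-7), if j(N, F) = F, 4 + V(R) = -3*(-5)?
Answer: 85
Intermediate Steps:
V(R) = 11 (V(R) = -4 - 3*(-5) = -4 + 15 = 11)
j((-2 + V(3))**2, 7) - 546/(-7) = 7 - 546/(-7) = 7 - 546*(-1)/7 = 7 - 14*(-39/7) = 7 + 78 = 85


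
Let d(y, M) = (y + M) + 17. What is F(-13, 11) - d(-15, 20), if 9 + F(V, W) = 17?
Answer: -14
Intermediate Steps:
F(V, W) = 8 (F(V, W) = -9 + 17 = 8)
d(y, M) = 17 + M + y (d(y, M) = (M + y) + 17 = 17 + M + y)
F(-13, 11) - d(-15, 20) = 8 - (17 + 20 - 15) = 8 - 1*22 = 8 - 22 = -14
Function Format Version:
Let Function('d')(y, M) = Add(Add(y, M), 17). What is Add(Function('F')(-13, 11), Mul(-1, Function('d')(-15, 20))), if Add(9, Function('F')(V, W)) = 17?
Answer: -14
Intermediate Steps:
Function('F')(V, W) = 8 (Function('F')(V, W) = Add(-9, 17) = 8)
Function('d')(y, M) = Add(17, M, y) (Function('d')(y, M) = Add(Add(M, y), 17) = Add(17, M, y))
Add(Function('F')(-13, 11), Mul(-1, Function('d')(-15, 20))) = Add(8, Mul(-1, Add(17, 20, -15))) = Add(8, Mul(-1, 22)) = Add(8, -22) = -14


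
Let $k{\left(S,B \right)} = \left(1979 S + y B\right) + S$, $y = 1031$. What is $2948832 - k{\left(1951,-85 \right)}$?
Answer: $-826513$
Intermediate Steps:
$k{\left(S,B \right)} = 1031 B + 1980 S$ ($k{\left(S,B \right)} = \left(1979 S + 1031 B\right) + S = \left(1031 B + 1979 S\right) + S = 1031 B + 1980 S$)
$2948832 - k{\left(1951,-85 \right)} = 2948832 - \left(1031 \left(-85\right) + 1980 \cdot 1951\right) = 2948832 - \left(-87635 + 3862980\right) = 2948832 - 3775345 = -826513$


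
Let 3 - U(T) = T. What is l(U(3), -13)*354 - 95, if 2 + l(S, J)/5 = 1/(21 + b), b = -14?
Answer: -23675/7 ≈ -3382.1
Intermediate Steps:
U(T) = 3 - T
l(S, J) = -65/7 (l(S, J) = -10 + 5/(21 - 14) = -10 + 5/7 = -65/7)
l(U(3), -13)*354 - 95 = -65/7*354 - 95 = -23010/7 - 95 = -23675/7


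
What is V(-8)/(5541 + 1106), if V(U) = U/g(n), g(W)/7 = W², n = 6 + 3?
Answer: -8/3768849 ≈ -2.1227e-6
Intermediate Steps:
n = 9
g(W) = 7*W²
V(U) = U/567 (V(U) = U/((7*9²)) = U/((7*81)) = U/567)
V(-8)/(5541 + 1106) = ((1/567)*(-8))/(5541 + 1106) = -8/567/6647 = -8/567*1/6647 = -8/3768849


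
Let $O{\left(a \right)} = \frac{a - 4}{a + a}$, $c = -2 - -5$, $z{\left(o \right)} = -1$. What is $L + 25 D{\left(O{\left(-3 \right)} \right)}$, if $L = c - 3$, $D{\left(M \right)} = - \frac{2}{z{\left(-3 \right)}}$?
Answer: $50$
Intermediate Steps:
$c = 3$ ($c = -2 + 5 = 3$)
$O{\left(a \right)} = \frac{-4 + a}{2 a}$
$D{\left(M \right)} = 2$ ($D{\left(M \right)} = - \frac{2}{-1} = \left(-2\right) \left(-1\right) = 2$)
$L = 0$ ($L = 3 - 3 = 0$)
$L + 25 D{\left(O{\left(-3 \right)} \right)} = 0 + 25 \cdot 2 = 0 + 50 = 50$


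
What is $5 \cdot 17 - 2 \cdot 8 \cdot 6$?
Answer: $-11$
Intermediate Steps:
$5 \cdot 17 - 2 \cdot 8 \cdot 6 = 85 - 16 \cdot 6 = 85 - 96 = -11$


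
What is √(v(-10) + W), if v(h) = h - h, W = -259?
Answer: I*√259 ≈ 16.093*I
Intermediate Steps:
v(h) = 0
√(v(-10) + W) = √(0 - 259) = √(-259) = I*√259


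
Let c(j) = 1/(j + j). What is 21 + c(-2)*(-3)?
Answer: 87/4 ≈ 21.750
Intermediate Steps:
c(j) = 1/(2*j)
21 + c(-2)*(-3) = 21 + ((½)/(-2))*(-3) = 21 + ((½)*(-½))*(-3) = 21 - ¼*(-3) = 21 + ¾ = 87/4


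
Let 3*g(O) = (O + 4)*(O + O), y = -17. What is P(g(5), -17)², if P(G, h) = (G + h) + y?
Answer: 16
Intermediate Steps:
g(O) = 2*O*(4 + O)/3 (g(O) = ((O + 4)*(O + O))/3 = ((4 + O)*(2*O))/3 = (2*O*(4 + O))/3 = 2*O*(4 + O)/3)
P(G, h) = -17 + G + h (P(G, h) = (G + h) - 17 = -17 + G + h)
P(g(5), -17)² = (-17 + (⅔)*5*(4 + 5) - 17)² = (-17 + (⅔)*5*9 - 17)² = (-17 + 30 - 17)² = (-4)² = 16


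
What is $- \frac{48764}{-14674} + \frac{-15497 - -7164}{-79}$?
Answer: $\frac{63065399}{579623} \approx 108.8$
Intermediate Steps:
$- \frac{48764}{-14674} + \frac{-15497 - -7164}{-79} = \left(-48764\right) \left(- \frac{1}{14674}\right) + \left(-15497 + 7164\right) \left(- \frac{1}{79}\right) = \frac{24382}{7337} - - \frac{8333}{79} = \frac{24382}{7337} + \frac{8333}{79} = \frac{63065399}{579623}$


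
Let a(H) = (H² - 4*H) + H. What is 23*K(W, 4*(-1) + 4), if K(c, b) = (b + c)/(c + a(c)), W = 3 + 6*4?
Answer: 23/25 ≈ 0.92000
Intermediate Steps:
a(H) = H² - 3*H
W = 27 (W = 3 + 24 = 27)
K(c, b) = (b + c)/(c + c*(-3 + c))
23*K(W, 4*(-1) + 4) = 23*(((4*(-1) + 4) + 27)/(27*(-2 + 27))) = 23*((1/27)*((-4 + 4) + 27)/25) = 23*((1/27)*(1/25)*(0 + 27)) = 23*((1/27)*(1/25)*27) = 23*(1/25) = 23/25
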